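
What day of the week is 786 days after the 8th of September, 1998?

First find the weekday of Sep 8, 1998. Doomsday rule: the anchor day for the 1900s is Wednesday. For year 98: 98÷12 = 8 r 2, and 2÷4 = 0, so 8+2+0 = 10.
Wednesday + 10 ≡ Saturday — that's 1998's doomsday.
In September the doomsday date is Sep 5.
Sep 8 is 3 days after Sep 5; 3 mod 7 = 3, so Saturday + 3 = Tuesday.
786 mod 7 = 2, so 786 days after a Tuesday is Tuesday + 2 = Thursday.

Thursday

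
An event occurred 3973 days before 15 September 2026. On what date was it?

October 30, 2015

−365 (one year) → Sep 15, 2025 (3608 left).
−365 (one year) → Sep 15, 2024 (3243 left).
−366 (one year; includes Feb 29, 2024) → Sep 15, 2023 (2877 left).
−365 (one year) → Sep 15, 2022 (2512 left).
−365 (one year) → Sep 15, 2021 (2147 left).
−365 (one year) → Sep 15, 2020 (1782 left).
−366 (one year; includes Feb 29, 2020) → Sep 15, 2019 (1416 left).
−365 (one year) → Sep 15, 2018 (1051 left).
−365 (one year) → Sep 15, 2017 (686 left).
−365 (one year) → Sep 15, 2016 (321 left).
−15 → Aug 31, 2016 (end of Aug, 31 days; 306 left).
−31 → Jul 31, 2016 (end of Jul, 31 days; 275 left).
−31 → Jun 30, 2016 (end of Jun, 30 days; 244 left).
−30 → May 31, 2016 (end of May, 31 days; 214 left).
−31 → Apr 30, 2016 (end of Apr, 30 days; 183 left).
−30 → Mar 31, 2016 (end of Mar, 31 days; 153 left).
−31 → Feb 29, 2016 (end of Feb, 29 days; 122 left).
−29 → Jan 31, 2016 (end of Jan, 31 days; 93 left).
−31 → Dec 31, 2015 (end of Dec, 31 days; 62 left).
−31 → Nov 30, 2015 (end of Nov, 30 days; 31 left).
−30 → Oct 31, 2015 (end of Oct, 31 days; 1 left).
−1 → Oct 30, 2015.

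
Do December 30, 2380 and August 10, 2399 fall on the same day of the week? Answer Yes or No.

From Dec 30, 2380 to Aug 10, 2399 is 6797 days.
6797 mod 7 = 0, so they are the same weekday.
(Dec 30, 2380 is a Tuesday; Aug 10, 2399 is a Tuesday.)

Yes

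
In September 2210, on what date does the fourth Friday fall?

September 1, 2210 is a Saturday.
The first Friday is therefore September 7 (6 days later).
The fourth Friday is 7 + 3×7 = September 28.

September 28, 2210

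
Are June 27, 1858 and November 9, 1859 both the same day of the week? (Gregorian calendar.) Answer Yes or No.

From Jun 27, 1858 to Nov 9, 1859 is 500 days.
500 mod 7 = 3, so they are different weekdays.
(Jun 27, 1858 is a Sunday; Nov 9, 1859 is a Wednesday.)

No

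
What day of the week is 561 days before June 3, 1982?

Jun 3, 1982 is a Thursday.
561 mod 7 = 1, so 561 days before a Thursday is Thursday − 1 = Wednesday.

Wednesday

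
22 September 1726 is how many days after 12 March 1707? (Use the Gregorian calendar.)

7134

Mar 12, 1707 → Mar 12, 1708: 366 days (Feb 29, 1708 is in that span).
Mar 12, 1708 → Mar 12, 1709: 365 days.
Mar 12, 1709 → Mar 12, 1710: 365 days.
Mar 12, 1710 → Mar 12, 1711: 365 days.
Mar 12, 1711 → Mar 12, 1712: 366 days (Feb 29, 1712 is in that span).
Mar 12, 1712 → Mar 12, 1713: 365 days.
Mar 12, 1713 → Mar 12, 1714: 365 days.
Mar 12, 1714 → Mar 12, 1715: 365 days.
Mar 12, 1715 → Mar 12, 1716: 366 days (Feb 29, 1716 is in that span).
Mar 12, 1716 → Mar 12, 1717: 365 days.
Mar 12, 1717 → Mar 12, 1718: 365 days.
Mar 12, 1718 → Mar 12, 1719: 365 days.
Mar 12, 1719 → Mar 12, 1720: 366 days (Feb 29, 1720 is in that span).
Mar 12, 1720 → Mar 12, 1721: 365 days.
Mar 12, 1721 → Mar 12, 1722: 365 days.
Mar 12, 1722 → Mar 12, 1723: 365 days.
Mar 12, 1723 → Mar 12, 1724: 366 days (Feb 29, 1724 is in that span).
Mar 12, 1724 → Mar 12, 1725: 365 days.
Mar 12, 1725 → Mar 12, 1726: 365 days.
Mar 12, 1726 → Apr 12, 1726: 31 days (March has 31).
Apr 12, 1726 → May 12, 1726: 30 days (April has 30).
May 12, 1726 → Jun 12, 1726: 31 days (May has 31).
Jun 12, 1726 → Jul 12, 1726: 30 days (June has 30).
Jul 12, 1726 → Aug 12, 1726: 31 days (July has 31).
Aug 12, 1726 → Sep 12, 1726: 31 days (August has 31).
Sep 12, 1726 → Sep 22, 1726: 10 days.
Total: 7134 days.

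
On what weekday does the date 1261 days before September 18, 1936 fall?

Thursday

First find the weekday of Sep 18, 1936. Doomsday rule: the anchor day for the 1900s is Wednesday. For year 36: 36÷12 = 3 r 0, and 0÷4 = 0, so 3+0+0 = 3.
Wednesday + 3 ≡ Saturday — that's 1936's doomsday.
In September the doomsday date is Sep 5.
Sep 18 is 13 days after Sep 5; 13 mod 7 = 6, so Saturday + 6 = Friday.
1261 mod 7 = 1, so 1261 days before a Friday is Friday − 1 = Thursday.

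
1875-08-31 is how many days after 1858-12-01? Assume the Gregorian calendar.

Dec 1, 1858 → Dec 1, 1859: 365 days.
Dec 1, 1859 → Dec 1, 1860: 366 days (Feb 29, 1860 is in that span).
Dec 1, 1860 → Dec 1, 1861: 365 days.
Dec 1, 1861 → Dec 1, 1862: 365 days.
Dec 1, 1862 → Dec 1, 1863: 365 days.
Dec 1, 1863 → Dec 1, 1864: 366 days (Feb 29, 1864 is in that span).
Dec 1, 1864 → Dec 1, 1865: 365 days.
Dec 1, 1865 → Dec 1, 1866: 365 days.
Dec 1, 1866 → Dec 1, 1867: 365 days.
Dec 1, 1867 → Dec 1, 1868: 366 days (Feb 29, 1868 is in that span).
Dec 1, 1868 → Dec 1, 1869: 365 days.
Dec 1, 1869 → Dec 1, 1870: 365 days.
Dec 1, 1870 → Dec 1, 1871: 365 days.
Dec 1, 1871 → Dec 1, 1872: 366 days (Feb 29, 1872 is in that span).
Dec 1, 1872 → Dec 1, 1873: 365 days.
Dec 1, 1873 → Dec 1, 1874: 365 days.
Dec 1, 1874 → Jan 1, 1875: 31 days (December has 31).
Jan 1, 1875 → Feb 1, 1875: 31 days (January has 31).
Feb 1, 1875 → Mar 1, 1875: 28 days (February has 28).
Mar 1, 1875 → Apr 1, 1875: 31 days (March has 31).
Apr 1, 1875 → May 1, 1875: 30 days (April has 30).
May 1, 1875 → Jun 1, 1875: 31 days (May has 31).
Jun 1, 1875 → Jul 1, 1875: 30 days (June has 30).
Jul 1, 1875 → Aug 1, 1875: 31 days (July has 31).
Aug 1, 1875 → Aug 31, 1875: 30 days.
Total: 6117 days.

6117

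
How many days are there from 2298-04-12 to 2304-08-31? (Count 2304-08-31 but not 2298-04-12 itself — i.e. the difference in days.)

Apr 12, 2298 → Apr 12, 2299: 365 days.
Apr 12, 2299 → Apr 12, 2300: 365 days.
Apr 12, 2300 → Apr 12, 2301: 365 days.
Apr 12, 2301 → Apr 12, 2302: 365 days.
Apr 12, 2302 → Apr 12, 2303: 365 days.
Apr 12, 2303 → Apr 12, 2304: 366 days (Feb 29, 2304 is in that span).
Apr 12, 2304 → May 12, 2304: 30 days (April has 30).
May 12, 2304 → Jun 12, 2304: 31 days (May has 31).
Jun 12, 2304 → Jul 12, 2304: 30 days (June has 30).
Jul 12, 2304 → Aug 12, 2304: 31 days (July has 31).
Aug 12, 2304 → Aug 31, 2304: 19 days.
Total: 2332 days.

2332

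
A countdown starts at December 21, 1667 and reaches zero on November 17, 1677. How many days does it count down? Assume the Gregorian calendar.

3619

Dec 21, 1667 → Dec 21, 1668: 366 days (Feb 29, 1668 is in that span).
Dec 21, 1668 → Dec 21, 1669: 365 days.
Dec 21, 1669 → Dec 21, 1670: 365 days.
Dec 21, 1670 → Dec 21, 1671: 365 days.
Dec 21, 1671 → Dec 21, 1672: 366 days (Feb 29, 1672 is in that span).
Dec 21, 1672 → Dec 21, 1673: 365 days.
Dec 21, 1673 → Dec 21, 1674: 365 days.
Dec 21, 1674 → Dec 21, 1675: 365 days.
Dec 21, 1675 → Dec 21, 1676: 366 days (Feb 29, 1676 is in that span).
Dec 21, 1676 → Jan 21, 1677: 31 days (December has 31).
Jan 21, 1677 → Feb 21, 1677: 31 days (January has 31).
Feb 21, 1677 → Mar 21, 1677: 28 days (February has 28).
Mar 21, 1677 → Apr 21, 1677: 31 days (March has 31).
Apr 21, 1677 → May 21, 1677: 30 days (April has 30).
May 21, 1677 → Jun 21, 1677: 31 days (May has 31).
Jun 21, 1677 → Jul 21, 1677: 30 days (June has 30).
Jul 21, 1677 → Aug 21, 1677: 31 days (July has 31).
Aug 21, 1677 → Sep 21, 1677: 31 days (August has 31).
Sep 21, 1677 → Oct 21, 1677: 30 days (September has 30).
Oct 21, 1677 → Nov 17, 1677: 27 days.
Total: 3619 days.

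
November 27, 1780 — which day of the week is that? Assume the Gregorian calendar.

Doomsday rule: the anchor day for the 1700s is Sunday. For year 80: 80÷12 = 6 r 8, and 8÷4 = 2, so 6+8+2 = 16.
Sunday + 16 ≡ Tuesday — that's 1780's doomsday.
In November the doomsday date is Nov 7.
Nov 27 is 20 days after Nov 7; 20 mod 7 = 6, so Tuesday + 6 = Monday.

Monday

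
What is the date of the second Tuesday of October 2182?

October 8, 2182

October 1, 2182 is a Tuesday.
The first Tuesday is therefore October 1 (same day).
The second Tuesday is 1 + 1×7 = October 8.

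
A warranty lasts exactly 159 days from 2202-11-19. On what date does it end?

April 27, 2203

Nov has 30 days: +12 → Dec 1, 2202 (147 left).
Dec has 31 days: +31 → Jan 1, 2203 (116 left).
Jan has 31 days: +31 → Feb 1, 2203 (85 left).
Feb has 28 days: +28 → Mar 1, 2203 (57 left).
Mar has 31 days: +31 → Apr 1, 2203 (26 left).
+26 → Apr 27, 2203.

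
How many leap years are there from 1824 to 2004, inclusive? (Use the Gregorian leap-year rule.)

45

Multiples of 4 in [1824,2004]: 46.
Of those, multiples of 100: 2 (not leap unless ÷400).
Multiples of 400: 1.
Leap years = 46 − 2 + 1 = 45.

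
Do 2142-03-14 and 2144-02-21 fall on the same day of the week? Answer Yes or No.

No

From Mar 14, 2142 to Feb 21, 2144 is 709 days.
709 mod 7 = 2, so they are different weekdays.
(Mar 14, 2142 is a Wednesday; Feb 21, 2144 is a Friday.)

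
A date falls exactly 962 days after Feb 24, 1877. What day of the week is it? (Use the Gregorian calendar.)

First find the weekday of Feb 24, 1877. Doomsday rule: the anchor day for the 1800s is Friday. For year 77: 77÷12 = 6 r 5, and 5÷4 = 1, so 6+5+1 = 12.
Friday + 12 ≡ Wednesday — that's 1877's doomsday.
In February the doomsday date is Feb 28 (1877 is not a leap year).
Feb 24 is 4 days before Feb 28; 4 mod 7 = 4, so Wednesday − 4 = Saturday.
962 mod 7 = 3, so 962 days after a Saturday is Saturday + 3 = Tuesday.

Tuesday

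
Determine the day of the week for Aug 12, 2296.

Doomsday rule: the anchor day for the 2200s is Friday. For year 96: 96÷12 = 8 r 0, and 0÷4 = 0, so 8+0+0 = 8.
Friday + 8 ≡ Saturday — that's 2296's doomsday.
In August the doomsday date is Aug 8.
Aug 12 is 4 days after Aug 8; 4 mod 7 = 4, so Saturday + 4 = Wednesday.

Wednesday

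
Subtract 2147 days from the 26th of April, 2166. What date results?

−365 (one year) → Apr 26, 2165 (1782 left).
−365 (one year) → Apr 26, 2164 (1417 left).
−366 (one year; includes Feb 29, 2164) → Apr 26, 2163 (1051 left).
−365 (one year) → Apr 26, 2162 (686 left).
−365 (one year) → Apr 26, 2161 (321 left).
−26 → Mar 31, 2161 (end of Mar, 31 days; 295 left).
−31 → Feb 28, 2161 (end of Feb, 28 days; 264 left).
−28 → Jan 31, 2161 (end of Jan, 31 days; 236 left).
−31 → Dec 31, 2160 (end of Dec, 31 days; 205 left).
−31 → Nov 30, 2160 (end of Nov, 30 days; 174 left).
−30 → Oct 31, 2160 (end of Oct, 31 days; 144 left).
−31 → Sep 30, 2160 (end of Sep, 30 days; 113 left).
−30 → Aug 31, 2160 (end of Aug, 31 days; 83 left).
−31 → Jul 31, 2160 (end of Jul, 31 days; 52 left).
−31 → Jun 30, 2160 (end of Jun, 30 days; 21 left).
−21 → Jun 9, 2160.

June 9, 2160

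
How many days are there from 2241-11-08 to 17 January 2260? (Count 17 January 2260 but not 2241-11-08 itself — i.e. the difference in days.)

6644

Nov 8, 2241 → Nov 8, 2242: 365 days.
Nov 8, 2242 → Nov 8, 2243: 365 days.
Nov 8, 2243 → Nov 8, 2244: 366 days (Feb 29, 2244 is in that span).
Nov 8, 2244 → Nov 8, 2245: 365 days.
Nov 8, 2245 → Nov 8, 2246: 365 days.
Nov 8, 2246 → Nov 8, 2247: 365 days.
Nov 8, 2247 → Nov 8, 2248: 366 days (Feb 29, 2248 is in that span).
Nov 8, 2248 → Nov 8, 2249: 365 days.
Nov 8, 2249 → Nov 8, 2250: 365 days.
Nov 8, 2250 → Nov 8, 2251: 365 days.
Nov 8, 2251 → Nov 8, 2252: 366 days (Feb 29, 2252 is in that span).
Nov 8, 2252 → Nov 8, 2253: 365 days.
Nov 8, 2253 → Nov 8, 2254: 365 days.
Nov 8, 2254 → Nov 8, 2255: 365 days.
Nov 8, 2255 → Nov 8, 2256: 366 days (Feb 29, 2256 is in that span).
Nov 8, 2256 → Nov 8, 2257: 365 days.
Nov 8, 2257 → Nov 8, 2258: 365 days.
Nov 8, 2258 → Nov 8, 2259: 365 days.
Nov 8, 2259 → Dec 8, 2259: 30 days (November has 30).
Dec 8, 2259 → Jan 8, 2260: 31 days (December has 31).
Jan 8, 2260 → Jan 17, 2260: 9 days.
Total: 6644 days.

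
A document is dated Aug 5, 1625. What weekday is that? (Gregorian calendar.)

Tuesday

Doomsday rule: the anchor day for the 1600s is Tuesday. For year 25: 25÷12 = 2 r 1, and 1÷4 = 0, so 2+1+0 = 3.
Tuesday + 3 ≡ Friday — that's 1625's doomsday.
In August the doomsday date is Aug 8.
Aug 5 is 3 days before Aug 8; 3 mod 7 = 3, so Friday − 3 = Tuesday.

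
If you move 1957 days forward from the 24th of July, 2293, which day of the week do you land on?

Friday

First find the weekday of Jul 24, 2293. Doomsday rule: the anchor day for the 2200s is Friday. For year 93: 93÷12 = 7 r 9, and 9÷4 = 2, so 7+9+2 = 18.
Friday + 18 ≡ Tuesday — that's 2293's doomsday.
In July the doomsday date is Jul 11.
Jul 24 is 13 days after Jul 11; 13 mod 7 = 6, so Tuesday + 6 = Monday.
1957 mod 7 = 4, so 1957 days after a Monday is Monday + 4 = Friday.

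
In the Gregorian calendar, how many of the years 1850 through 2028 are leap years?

44

Multiples of 4 in [1850,2028]: 45.
Of those, multiples of 100: 2 (not leap unless ÷400).
Multiples of 400: 1.
Leap years = 45 − 2 + 1 = 44.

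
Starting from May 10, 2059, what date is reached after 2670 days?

+366 (one year; includes Feb 29, 2060) → May 10, 2060 (2304 left).
+365 (one year) → May 10, 2061 (1939 left).
+365 (one year) → May 10, 2062 (1574 left).
+365 (one year) → May 10, 2063 (1209 left).
+366 (one year; includes Feb 29, 2064) → May 10, 2064 (843 left).
+365 (one year) → May 10, 2065 (478 left).
+365 (one year) → May 10, 2066 (113 left).
May has 31 days: +22 → Jun 1, 2066 (91 left).
Jun has 30 days: +30 → Jul 1, 2066 (61 left).
Jul has 31 days: +31 → Aug 1, 2066 (30 left).
+30 → Aug 31, 2066.

August 31, 2066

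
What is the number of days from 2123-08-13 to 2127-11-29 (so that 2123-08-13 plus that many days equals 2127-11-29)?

1569

Aug 13, 2123 → Aug 13, 2124: 366 days (Feb 29, 2124 is in that span).
Aug 13, 2124 → Aug 13, 2125: 365 days.
Aug 13, 2125 → Aug 13, 2126: 365 days.
Aug 13, 2126 → Aug 13, 2127: 365 days.
Aug 13, 2127 → Sep 13, 2127: 31 days (August has 31).
Sep 13, 2127 → Oct 13, 2127: 30 days (September has 30).
Oct 13, 2127 → Nov 13, 2127: 31 days (October has 31).
Nov 13, 2127 → Nov 29, 2127: 16 days.
Total: 1569 days.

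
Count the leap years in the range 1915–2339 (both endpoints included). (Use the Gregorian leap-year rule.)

Multiples of 4 in [1915,2339]: 106.
Of those, multiples of 100: 4 (not leap unless ÷400).
Multiples of 400: 1.
Leap years = 106 − 4 + 1 = 103.

103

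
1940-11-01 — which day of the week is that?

Friday

Doomsday rule: the anchor day for the 1900s is Wednesday. For year 40: 40÷12 = 3 r 4, and 4÷4 = 1, so 3+4+1 = 8.
Wednesday + 8 ≡ Thursday — that's 1940's doomsday.
In November the doomsday date is Nov 7.
Nov 1 is 6 days before Nov 7; 6 mod 7 = 6, so Thursday − 6 = Friday.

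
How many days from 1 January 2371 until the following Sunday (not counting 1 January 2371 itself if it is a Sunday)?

Jan 1, 2371 is a Friday.
From Friday to the next Sunday is 2 days.

2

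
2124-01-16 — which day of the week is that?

Sunday

Doomsday rule: the anchor day for the 2100s is Sunday. For year 24: 24÷12 = 2 r 0, and 0÷4 = 0, so 2+0+0 = 2.
Sunday + 2 ≡ Tuesday — that's 2124's doomsday.
In January the doomsday date is Jan 4 (2124 is a leap year (divisible by 4)).
Jan 16 is 12 days after Jan 4; 12 mod 7 = 5, so Tuesday + 5 = Sunday.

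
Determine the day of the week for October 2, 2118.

Sunday

January 1, 2118 is a Saturday.
Jan 1, 2118 → Feb 1, 2118: 31 days (January has 31).
Feb 1, 2118 → Mar 1, 2118: 28 days (February has 28).
Mar 1, 2118 → Apr 1, 2118: 31 days (March has 31).
Apr 1, 2118 → May 1, 2118: 30 days (April has 30).
May 1, 2118 → Jun 1, 2118: 31 days (May has 31).
Jun 1, 2118 → Jul 1, 2118: 30 days (June has 30).
Jul 1, 2118 → Aug 1, 2118: 31 days (July has 31).
Aug 1, 2118 → Sep 1, 2118: 31 days (August has 31).
Sep 1, 2118 → Oct 1, 2118: 30 days (September has 30).
Oct 1, 2118 → Oct 2, 2118: 1 days.
Total: 274 days.
274 mod 7 = 1, so Saturday + 1 = Sunday.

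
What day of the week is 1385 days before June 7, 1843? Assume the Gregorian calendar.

First find the weekday of Jun 7, 1843. Doomsday rule: the anchor day for the 1800s is Friday. For year 43: 43÷12 = 3 r 7, and 7÷4 = 1, so 3+7+1 = 11.
Friday + 11 ≡ Tuesday — that's 1843's doomsday.
In June the doomsday date is Jun 6.
Jun 7 is 1 day after Jun 6; 1 mod 7 = 1, so Tuesday + 1 = Wednesday.
1385 mod 7 = 6, so 1385 days before a Wednesday is Wednesday − 6 = Thursday.

Thursday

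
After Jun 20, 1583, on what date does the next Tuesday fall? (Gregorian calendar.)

June 21, 1583

Jun 20, 1583 is a Monday.
From Monday to the next Tuesday is 1 day.
Jun 20, 1583 + 1 = Jun 21, 1583.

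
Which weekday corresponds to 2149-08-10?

Sunday

Doomsday rule: the anchor day for the 2100s is Sunday. For year 49: 49÷12 = 4 r 1, and 1÷4 = 0, so 4+1+0 = 5.
Sunday + 5 ≡ Friday — that's 2149's doomsday.
In August the doomsday date is Aug 8.
Aug 10 is 2 days after Aug 8; 2 mod 7 = 2, so Friday + 2 = Sunday.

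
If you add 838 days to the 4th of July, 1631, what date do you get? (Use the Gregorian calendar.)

+366 (one year; includes Feb 29, 1632) → Jul 4, 1632 (472 left).
+365 (one year) → Jul 4, 1633 (107 left).
Jul has 31 days: +28 → Aug 1, 1633 (79 left).
Aug has 31 days: +31 → Sep 1, 1633 (48 left).
Sep has 30 days: +30 → Oct 1, 1633 (18 left).
+18 → Oct 19, 1633.

October 19, 1633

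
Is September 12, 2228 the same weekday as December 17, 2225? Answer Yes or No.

From Dec 17, 2225 to Sep 12, 2228 is 1000 days.
1000 mod 7 = 6, so they are different weekdays.
(Dec 17, 2225 is a Saturday; Sep 12, 2228 is a Friday.)

No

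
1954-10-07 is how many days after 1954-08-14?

54

Aug 14, 1954 → Sep 14, 1954: 31 days (August has 31).
Sep 14, 1954 → Oct 7, 1954: 23 days.
Total: 54 days.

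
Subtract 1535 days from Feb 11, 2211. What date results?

−365 (one year) → Feb 11, 2210 (1170 left).
−365 (one year) → Feb 11, 2209 (805 left).
−366 (one year; includes Feb 29, 2208) → Feb 11, 2208 (439 left).
−365 (one year) → Feb 11, 2207 (74 left).
−11 → Jan 31, 2207 (end of Jan, 31 days; 63 left).
−31 → Dec 31, 2206 (end of Dec, 31 days; 32 left).
−31 → Nov 30, 2206 (end of Nov, 30 days; 1 left).
−1 → Nov 29, 2206.

November 29, 2206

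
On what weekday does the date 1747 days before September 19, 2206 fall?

Monday

First find the weekday of Sep 19, 2206. Doomsday rule: the anchor day for the 2200s is Friday. For year 06: 6÷12 = 0 r 6, and 6÷4 = 1, so 0+6+1 = 7.
Friday + 7 ≡ Friday — that's 2206's doomsday.
In September the doomsday date is Sep 5.
Sep 19 is 14 days after Sep 5; 14 mod 7 = 0, so Friday + 0 = Friday.
1747 mod 7 = 4, so 1747 days before a Friday is Friday − 4 = Monday.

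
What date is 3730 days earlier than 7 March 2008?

December 20, 1997

−366 (one year; includes Feb 29, 2008) → Mar 7, 2007 (3364 left).
−365 (one year) → Mar 7, 2006 (2999 left).
−365 (one year) → Mar 7, 2005 (2634 left).
−365 (one year) → Mar 7, 2004 (2269 left).
−366 (one year; includes Feb 29, 2004) → Mar 7, 2003 (1903 left).
−365 (one year) → Mar 7, 2002 (1538 left).
−365 (one year) → Mar 7, 2001 (1173 left).
−365 (one year) → Mar 7, 2000 (808 left).
−366 (one year; includes Feb 29, 2000) → Mar 7, 1999 (442 left).
−365 (one year) → Mar 7, 1998 (77 left).
−7 → Feb 28, 1998 (end of Feb, 28 days; 70 left).
−28 → Jan 31, 1998 (end of Jan, 31 days; 42 left).
−31 → Dec 31, 1997 (end of Dec, 31 days; 11 left).
−11 → Dec 20, 1997.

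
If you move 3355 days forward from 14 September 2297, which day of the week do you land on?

Thursday

First find the weekday of Sep 14, 2297. Doomsday rule: the anchor day for the 2200s is Friday. For year 97: 97÷12 = 8 r 1, and 1÷4 = 0, so 8+1+0 = 9.
Friday + 9 ≡ Sunday — that's 2297's doomsday.
In September the doomsday date is Sep 5.
Sep 14 is 9 days after Sep 5; 9 mod 7 = 2, so Sunday + 2 = Tuesday.
3355 mod 7 = 2, so 3355 days after a Tuesday is Tuesday + 2 = Thursday.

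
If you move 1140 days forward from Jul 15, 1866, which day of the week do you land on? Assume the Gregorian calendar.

Saturday

Jul 15, 1866 is a Sunday.
1140 mod 7 = 6, so 1140 days after a Sunday is Sunday + 6 = Saturday.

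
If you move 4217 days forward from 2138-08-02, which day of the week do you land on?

Tuesday

Aug 2, 2138 is a Saturday.
4217 mod 7 = 3, so 4217 days after a Saturday is Saturday + 3 = Tuesday.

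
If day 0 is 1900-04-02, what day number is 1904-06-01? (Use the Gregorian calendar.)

1521

Apr 2, 1900 → Apr 2, 1901: 365 days.
Apr 2, 1901 → Apr 2, 1902: 365 days.
Apr 2, 1902 → Apr 2, 1903: 365 days.
Apr 2, 1903 → Apr 2, 1904: 366 days (Feb 29, 1904 is in that span).
Apr 2, 1904 → May 2, 1904: 30 days (April has 30).
May 2, 1904 → Jun 1, 1904: 30 days.
Total: 1521 days.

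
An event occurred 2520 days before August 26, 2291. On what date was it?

October 1, 2284

−365 (one year) → Aug 26, 2290 (2155 left).
−365 (one year) → Aug 26, 2289 (1790 left).
−365 (one year) → Aug 26, 2288 (1425 left).
−366 (one year; includes Feb 29, 2288) → Aug 26, 2287 (1059 left).
−365 (one year) → Aug 26, 2286 (694 left).
−365 (one year) → Aug 26, 2285 (329 left).
−26 → Jul 31, 2285 (end of Jul, 31 days; 303 left).
−31 → Jun 30, 2285 (end of Jun, 30 days; 272 left).
−30 → May 31, 2285 (end of May, 31 days; 242 left).
−31 → Apr 30, 2285 (end of Apr, 30 days; 211 left).
−30 → Mar 31, 2285 (end of Mar, 31 days; 181 left).
−31 → Feb 28, 2285 (end of Feb, 28 days; 150 left).
−28 → Jan 31, 2285 (end of Jan, 31 days; 122 left).
−31 → Dec 31, 2284 (end of Dec, 31 days; 91 left).
−31 → Nov 30, 2284 (end of Nov, 30 days; 60 left).
−30 → Oct 31, 2284 (end of Oct, 31 days; 30 left).
−30 → Oct 1, 2284.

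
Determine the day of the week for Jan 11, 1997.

Saturday

Doomsday rule: the anchor day for the 1900s is Wednesday. For year 97: 97÷12 = 8 r 1, and 1÷4 = 0, so 8+1+0 = 9.
Wednesday + 9 ≡ Friday — that's 1997's doomsday.
In January the doomsday date is Jan 3 (1997 is not a leap year).
Jan 11 is 8 days after Jan 3; 8 mod 7 = 1, so Friday + 1 = Saturday.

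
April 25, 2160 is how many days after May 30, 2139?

May 30, 2139 → May 30, 2140: 366 days (Feb 29, 2140 is in that span).
May 30, 2140 → May 30, 2141: 365 days.
May 30, 2141 → May 30, 2142: 365 days.
May 30, 2142 → May 30, 2143: 365 days.
May 30, 2143 → May 30, 2144: 366 days (Feb 29, 2144 is in that span).
May 30, 2144 → May 30, 2145: 365 days.
May 30, 2145 → May 30, 2146: 365 days.
May 30, 2146 → May 30, 2147: 365 days.
May 30, 2147 → May 30, 2148: 366 days (Feb 29, 2148 is in that span).
May 30, 2148 → May 30, 2149: 365 days.
May 30, 2149 → May 30, 2150: 365 days.
May 30, 2150 → May 30, 2151: 365 days.
May 30, 2151 → May 30, 2152: 366 days (Feb 29, 2152 is in that span).
May 30, 2152 → May 30, 2153: 365 days.
May 30, 2153 → May 30, 2154: 365 days.
May 30, 2154 → May 30, 2155: 365 days.
May 30, 2155 → May 30, 2156: 366 days (Feb 29, 2156 is in that span).
May 30, 2156 → May 30, 2157: 365 days.
May 30, 2157 → May 30, 2158: 365 days.
May 30, 2158 → May 30, 2159: 365 days.
May 30, 2159 → Jun 30, 2159: 31 days (May has 31).
Jun 30, 2159 → Jul 30, 2159: 30 days (June has 30).
Jul 30, 2159 → Aug 30, 2159: 31 days (July has 31).
Aug 30, 2159 → Sep 30, 2159: 31 days (August has 31).
Sep 30, 2159 → Oct 30, 2159: 30 days (September has 30).
Oct 30, 2159 → Nov 30, 2159: 31 days (October has 31).
Nov 30, 2159 → Dec 30, 2159: 30 days (November has 30).
Dec 30, 2159 → Jan 30, 2160: 31 days (December has 31).
Jan 30, 2160 → Feb 29, 2160: 30 days (January has 31).
Feb 29, 2160 → Mar 29, 2160: 29 days (February has 29).
Mar 29, 2160 → Apr 25, 2160: 27 days.
Total: 7636 days.

7636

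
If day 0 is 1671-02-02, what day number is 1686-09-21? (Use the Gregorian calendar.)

5710

Feb 2, 1671 → Feb 2, 1672: 365 days.
Feb 2, 1672 → Feb 2, 1673: 366 days (Feb 29, 1672 is in that span).
Feb 2, 1673 → Feb 2, 1674: 365 days.
Feb 2, 1674 → Feb 2, 1675: 365 days.
Feb 2, 1675 → Feb 2, 1676: 365 days.
Feb 2, 1676 → Feb 2, 1677: 366 days (Feb 29, 1676 is in that span).
Feb 2, 1677 → Feb 2, 1678: 365 days.
Feb 2, 1678 → Feb 2, 1679: 365 days.
Feb 2, 1679 → Feb 2, 1680: 365 days.
Feb 2, 1680 → Feb 2, 1681: 366 days (Feb 29, 1680 is in that span).
Feb 2, 1681 → Feb 2, 1682: 365 days.
Feb 2, 1682 → Feb 2, 1683: 365 days.
Feb 2, 1683 → Feb 2, 1684: 365 days.
Feb 2, 1684 → Feb 2, 1685: 366 days (Feb 29, 1684 is in that span).
Feb 2, 1685 → Feb 2, 1686: 365 days.
Feb 2, 1686 → Mar 2, 1686: 28 days (February has 28).
Mar 2, 1686 → Apr 2, 1686: 31 days (March has 31).
Apr 2, 1686 → May 2, 1686: 30 days (April has 30).
May 2, 1686 → Jun 2, 1686: 31 days (May has 31).
Jun 2, 1686 → Jul 2, 1686: 30 days (June has 30).
Jul 2, 1686 → Aug 2, 1686: 31 days (July has 31).
Aug 2, 1686 → Sep 2, 1686: 31 days (August has 31).
Sep 2, 1686 → Sep 21, 1686: 19 days.
Total: 5710 days.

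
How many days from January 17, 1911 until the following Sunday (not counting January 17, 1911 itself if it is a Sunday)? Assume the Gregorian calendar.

Jan 17, 1911 is a Tuesday.
From Tuesday to the next Sunday is 5 days.

5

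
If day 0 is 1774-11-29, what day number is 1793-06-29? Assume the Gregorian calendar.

6787

Nov 29, 1774 → Nov 29, 1775: 365 days.
Nov 29, 1775 → Nov 29, 1776: 366 days (Feb 29, 1776 is in that span).
Nov 29, 1776 → Nov 29, 1777: 365 days.
Nov 29, 1777 → Nov 29, 1778: 365 days.
Nov 29, 1778 → Nov 29, 1779: 365 days.
Nov 29, 1779 → Nov 29, 1780: 366 days (Feb 29, 1780 is in that span).
Nov 29, 1780 → Nov 29, 1781: 365 days.
Nov 29, 1781 → Nov 29, 1782: 365 days.
Nov 29, 1782 → Nov 29, 1783: 365 days.
Nov 29, 1783 → Nov 29, 1784: 366 days (Feb 29, 1784 is in that span).
Nov 29, 1784 → Nov 29, 1785: 365 days.
Nov 29, 1785 → Nov 29, 1786: 365 days.
Nov 29, 1786 → Nov 29, 1787: 365 days.
Nov 29, 1787 → Nov 29, 1788: 366 days (Feb 29, 1788 is in that span).
Nov 29, 1788 → Nov 29, 1789: 365 days.
Nov 29, 1789 → Nov 29, 1790: 365 days.
Nov 29, 1790 → Nov 29, 1791: 365 days.
Nov 29, 1791 → Nov 29, 1792: 366 days (Feb 29, 1792 is in that span).
Nov 29, 1792 → Dec 29, 1792: 30 days (November has 30).
Dec 29, 1792 → Jan 29, 1793: 31 days (December has 31).
Jan 29, 1793 → Feb 28, 1793: 30 days (January has 31).
Feb 28, 1793 → Mar 28, 1793: 28 days (February has 28).
Mar 28, 1793 → Apr 28, 1793: 31 days (March has 31).
Apr 28, 1793 → May 28, 1793: 30 days (April has 30).
May 28, 1793 → Jun 28, 1793: 31 days (May has 31).
Jun 28, 1793 → Jun 29, 1793: 1 days.
Total: 6787 days.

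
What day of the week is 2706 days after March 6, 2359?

Mar 6, 2359 is a Friday.
2706 mod 7 = 4, so 2706 days after a Friday is Friday + 4 = Tuesday.

Tuesday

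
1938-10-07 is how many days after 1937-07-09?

Jul 9, 1937 → Jul 9, 1938: 365 days.
Jul 9, 1938 → Aug 9, 1938: 31 days (July has 31).
Aug 9, 1938 → Sep 9, 1938: 31 days (August has 31).
Sep 9, 1938 → Oct 7, 1938: 28 days.
Total: 455 days.

455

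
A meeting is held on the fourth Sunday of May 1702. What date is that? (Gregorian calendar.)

May 28, 1702

May 1, 1702 is a Monday.
The first Sunday is therefore May 7 (6 days later).
The fourth Sunday is 7 + 3×7 = May 28.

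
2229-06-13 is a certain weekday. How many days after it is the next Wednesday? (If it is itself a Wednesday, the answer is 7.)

Jun 13, 2229 is a Saturday.
From Saturday to the next Wednesday is 4 days.

4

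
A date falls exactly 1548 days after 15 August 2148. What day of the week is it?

Friday

First find the weekday of Aug 15, 2148. Doomsday rule: the anchor day for the 2100s is Sunday. For year 48: 48÷12 = 4 r 0, and 0÷4 = 0, so 4+0+0 = 4.
Sunday + 4 ≡ Thursday — that's 2148's doomsday.
In August the doomsday date is Aug 8.
Aug 15 is 7 days after Aug 8; 7 mod 7 = 0, so Thursday + 0 = Thursday.
1548 mod 7 = 1, so 1548 days after a Thursday is Thursday + 1 = Friday.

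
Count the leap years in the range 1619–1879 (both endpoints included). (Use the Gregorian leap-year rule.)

Multiples of 4 in [1619,1879]: 65.
Of those, multiples of 100: 2 (not leap unless ÷400).
Multiples of 400: 0.
Leap years = 65 − 2 + 0 = 63.

63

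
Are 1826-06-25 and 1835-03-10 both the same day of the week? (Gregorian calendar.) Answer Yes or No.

No

From Jun 25, 1826 to Mar 10, 1835 is 3180 days.
3180 mod 7 = 2, so they are different weekdays.
(Jun 25, 1826 is a Sunday; Mar 10, 1835 is a Tuesday.)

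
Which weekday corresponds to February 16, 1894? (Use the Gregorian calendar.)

Doomsday rule: the anchor day for the 1800s is Friday. For year 94: 94÷12 = 7 r 10, and 10÷4 = 2, so 7+10+2 = 19.
Friday + 19 ≡ Wednesday — that's 1894's doomsday.
In February the doomsday date is Feb 28 (1894 is not a leap year).
Feb 16 is 12 days before Feb 28; 12 mod 7 = 5, so Wednesday − 5 = Friday.

Friday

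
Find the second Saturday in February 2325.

February 14, 2325

February 1, 2325 is a Sunday.
The first Saturday is therefore February 7 (6 days later).
The second Saturday is 7 + 1×7 = February 14.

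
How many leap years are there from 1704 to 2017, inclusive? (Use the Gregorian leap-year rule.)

77

Multiples of 4 in [1704,2017]: 79.
Of those, multiples of 100: 3 (not leap unless ÷400).
Multiples of 400: 1.
Leap years = 79 − 3 + 1 = 77.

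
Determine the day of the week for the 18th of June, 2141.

Sunday

Doomsday rule: the anchor day for the 2100s is Sunday. For year 41: 41÷12 = 3 r 5, and 5÷4 = 1, so 3+5+1 = 9.
Sunday + 9 ≡ Tuesday — that's 2141's doomsday.
In June the doomsday date is Jun 6.
Jun 18 is 12 days after Jun 6; 12 mod 7 = 5, so Tuesday + 5 = Sunday.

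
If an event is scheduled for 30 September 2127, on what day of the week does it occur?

Tuesday

Doomsday rule: the anchor day for the 2100s is Sunday. For year 27: 27÷12 = 2 r 3, and 3÷4 = 0, so 2+3+0 = 5.
Sunday + 5 ≡ Friday — that's 2127's doomsday.
In September the doomsday date is Sep 5.
Sep 30 is 25 days after Sep 5; 25 mod 7 = 4, so Friday + 4 = Tuesday.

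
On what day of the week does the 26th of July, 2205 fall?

Doomsday rule: the anchor day for the 2200s is Friday. For year 05: 5÷12 = 0 r 5, and 5÷4 = 1, so 0+5+1 = 6.
Friday + 6 ≡ Thursday — that's 2205's doomsday.
In July the doomsday date is Jul 11.
Jul 26 is 15 days after Jul 11; 15 mod 7 = 1, so Thursday + 1 = Friday.

Friday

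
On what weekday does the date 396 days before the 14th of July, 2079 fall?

First find the weekday of Jul 14, 2079. Doomsday rule: the anchor day for the 2000s is Tuesday. For year 79: 79÷12 = 6 r 7, and 7÷4 = 1, so 6+7+1 = 14.
Tuesday + 14 ≡ Tuesday — that's 2079's doomsday.
In July the doomsday date is Jul 11.
Jul 14 is 3 days after Jul 11; 3 mod 7 = 3, so Tuesday + 3 = Friday.
396 mod 7 = 4, so 396 days before a Friday is Friday − 4 = Monday.

Monday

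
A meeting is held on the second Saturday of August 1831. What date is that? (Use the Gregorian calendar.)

August 1, 1831 is a Monday.
The first Saturday is therefore August 6 (5 days later).
The second Saturday is 6 + 1×7 = August 13.

August 13, 1831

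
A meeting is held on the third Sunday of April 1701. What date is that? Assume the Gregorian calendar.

April 1, 1701 is a Friday.
The first Sunday is therefore April 3 (2 days later).
The third Sunday is 3 + 2×7 = April 17.

April 17, 1701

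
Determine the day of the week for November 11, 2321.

Friday

Doomsday rule: the anchor day for the 2300s is Wednesday. For year 21: 21÷12 = 1 r 9, and 9÷4 = 2, so 1+9+2 = 12.
Wednesday + 12 ≡ Monday — that's 2321's doomsday.
In November the doomsday date is Nov 7.
Nov 11 is 4 days after Nov 7; 4 mod 7 = 4, so Monday + 4 = Friday.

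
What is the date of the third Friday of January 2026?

January 16, 2026

January 1, 2026 is a Thursday.
The first Friday is therefore January 2 (1 days later).
The third Friday is 2 + 2×7 = January 16.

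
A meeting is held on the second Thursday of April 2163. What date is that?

April 1, 2163 is a Friday.
The first Thursday is therefore April 7 (6 days later).
The second Thursday is 7 + 1×7 = April 14.

April 14, 2163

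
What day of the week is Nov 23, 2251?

Doomsday rule: the anchor day for the 2200s is Friday. For year 51: 51÷12 = 4 r 3, and 3÷4 = 0, so 4+3+0 = 7.
Friday + 7 ≡ Friday — that's 2251's doomsday.
In November the doomsday date is Nov 7.
Nov 23 is 16 days after Nov 7; 16 mod 7 = 2, so Friday + 2 = Sunday.

Sunday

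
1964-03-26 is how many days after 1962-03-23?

734

Mar 23, 1962 → Mar 23, 1963: 365 days.
Mar 23, 1963 → Apr 23, 1963: 31 days (March has 31).
Apr 23, 1963 → May 23, 1963: 30 days (April has 30).
May 23, 1963 → Jun 23, 1963: 31 days (May has 31).
Jun 23, 1963 → Jul 23, 1963: 30 days (June has 30).
Jul 23, 1963 → Aug 23, 1963: 31 days (July has 31).
Aug 23, 1963 → Sep 23, 1963: 31 days (August has 31).
Sep 23, 1963 → Oct 23, 1963: 30 days (September has 30).
Oct 23, 1963 → Nov 23, 1963: 31 days (October has 31).
Nov 23, 1963 → Dec 23, 1963: 30 days (November has 30).
Dec 23, 1963 → Jan 23, 1964: 31 days (December has 31).
Jan 23, 1964 → Feb 23, 1964: 31 days (January has 31).
Feb 23, 1964 → Mar 23, 1964: 29 days (February has 29).
Mar 23, 1964 → Mar 26, 1964: 3 days.
Total: 734 days.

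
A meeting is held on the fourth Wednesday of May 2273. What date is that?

May 28, 2273

May 1, 2273 is a Thursday.
The first Wednesday is therefore May 7 (6 days later).
The fourth Wednesday is 7 + 3×7 = May 28.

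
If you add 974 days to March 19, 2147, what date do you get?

+366 (one year; includes Feb 29, 2148) → Mar 19, 2148 (608 left).
+365 (one year) → Mar 19, 2149 (243 left).
Mar has 31 days: +13 → Apr 1, 2149 (230 left).
Apr has 30 days: +30 → May 1, 2149 (200 left).
May has 31 days: +31 → Jun 1, 2149 (169 left).
Jun has 30 days: +30 → Jul 1, 2149 (139 left).
Jul has 31 days: +31 → Aug 1, 2149 (108 left).
Aug has 31 days: +31 → Sep 1, 2149 (77 left).
Sep has 30 days: +30 → Oct 1, 2149 (47 left).
Oct has 31 days: +31 → Nov 1, 2149 (16 left).
+16 → Nov 17, 2149.

November 17, 2149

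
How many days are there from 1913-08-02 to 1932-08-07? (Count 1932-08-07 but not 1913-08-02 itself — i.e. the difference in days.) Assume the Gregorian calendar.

Aug 2, 1913 → Aug 2, 1914: 365 days.
Aug 2, 1914 → Aug 2, 1915: 365 days.
Aug 2, 1915 → Aug 2, 1916: 366 days (Feb 29, 1916 is in that span).
Aug 2, 1916 → Aug 2, 1917: 365 days.
Aug 2, 1917 → Aug 2, 1918: 365 days.
Aug 2, 1918 → Aug 2, 1919: 365 days.
Aug 2, 1919 → Aug 2, 1920: 366 days (Feb 29, 1920 is in that span).
Aug 2, 1920 → Aug 2, 1921: 365 days.
Aug 2, 1921 → Aug 2, 1922: 365 days.
Aug 2, 1922 → Aug 2, 1923: 365 days.
Aug 2, 1923 → Aug 2, 1924: 366 days (Feb 29, 1924 is in that span).
Aug 2, 1924 → Aug 2, 1925: 365 days.
Aug 2, 1925 → Aug 2, 1926: 365 days.
Aug 2, 1926 → Aug 2, 1927: 365 days.
Aug 2, 1927 → Aug 2, 1928: 366 days (Feb 29, 1928 is in that span).
Aug 2, 1928 → Aug 2, 1929: 365 days.
Aug 2, 1929 → Aug 2, 1930: 365 days.
Aug 2, 1930 → Aug 2, 1931: 365 days.
Aug 2, 1931 → Sep 2, 1931: 31 days (August has 31).
Sep 2, 1931 → Oct 2, 1931: 30 days (September has 30).
Oct 2, 1931 → Nov 2, 1931: 31 days (October has 31).
Nov 2, 1931 → Dec 2, 1931: 30 days (November has 30).
Dec 2, 1931 → Jan 2, 1932: 31 days (December has 31).
Jan 2, 1932 → Feb 2, 1932: 31 days (January has 31).
Feb 2, 1932 → Mar 2, 1932: 29 days (February has 29).
Mar 2, 1932 → Apr 2, 1932: 31 days (March has 31).
Apr 2, 1932 → May 2, 1932: 30 days (April has 30).
May 2, 1932 → Jun 2, 1932: 31 days (May has 31).
Jun 2, 1932 → Jul 2, 1932: 30 days (June has 30).
Jul 2, 1932 → Aug 2, 1932: 31 days (July has 31).
Aug 2, 1932 → Aug 7, 1932: 5 days.
Total: 6945 days.

6945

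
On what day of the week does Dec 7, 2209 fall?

January 1, 2209 is a Sunday.
Jan 1, 2209 → Feb 1, 2209: 31 days (January has 31).
Feb 1, 2209 → Mar 1, 2209: 28 days (February has 28).
Mar 1, 2209 → Apr 1, 2209: 31 days (March has 31).
Apr 1, 2209 → May 1, 2209: 30 days (April has 30).
May 1, 2209 → Jun 1, 2209: 31 days (May has 31).
Jun 1, 2209 → Jul 1, 2209: 30 days (June has 30).
Jul 1, 2209 → Aug 1, 2209: 31 days (July has 31).
Aug 1, 2209 → Sep 1, 2209: 31 days (August has 31).
Sep 1, 2209 → Oct 1, 2209: 30 days (September has 30).
Oct 1, 2209 → Nov 1, 2209: 31 days (October has 31).
Nov 1, 2209 → Dec 1, 2209: 30 days (November has 30).
Dec 1, 2209 → Dec 7, 2209: 6 days.
Total: 340 days.
340 mod 7 = 4, so Sunday + 4 = Thursday.

Thursday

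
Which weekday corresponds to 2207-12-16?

Wednesday

Doomsday rule: the anchor day for the 2200s is Friday. For year 07: 7÷12 = 0 r 7, and 7÷4 = 1, so 0+7+1 = 8.
Friday + 8 ≡ Saturday — that's 2207's doomsday.
In December the doomsday date is Dec 12.
Dec 16 is 4 days after Dec 12; 4 mod 7 = 4, so Saturday + 4 = Wednesday.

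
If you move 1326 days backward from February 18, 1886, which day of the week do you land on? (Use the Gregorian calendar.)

Feb 18, 1886 is a Thursday.
1326 mod 7 = 3, so 1326 days before a Thursday is Thursday − 3 = Monday.

Monday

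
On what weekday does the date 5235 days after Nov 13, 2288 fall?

First find the weekday of Nov 13, 2288. Doomsday rule: the anchor day for the 2200s is Friday. For year 88: 88÷12 = 7 r 4, and 4÷4 = 1, so 7+4+1 = 12.
Friday + 12 ≡ Wednesday — that's 2288's doomsday.
In November the doomsday date is Nov 7.
Nov 13 is 6 days after Nov 7; 6 mod 7 = 6, so Wednesday + 6 = Tuesday.
5235 mod 7 = 6, so 5235 days after a Tuesday is Tuesday + 6 = Monday.

Monday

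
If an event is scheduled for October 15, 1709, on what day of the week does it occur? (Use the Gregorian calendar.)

Tuesday

Doomsday rule: the anchor day for the 1700s is Sunday. For year 09: 9÷12 = 0 r 9, and 9÷4 = 2, so 0+9+2 = 11.
Sunday + 11 ≡ Thursday — that's 1709's doomsday.
In October the doomsday date is Oct 10.
Oct 15 is 5 days after Oct 10; 5 mod 7 = 5, so Thursday + 5 = Tuesday.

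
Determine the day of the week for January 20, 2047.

Doomsday rule: the anchor day for the 2000s is Tuesday. For year 47: 47÷12 = 3 r 11, and 11÷4 = 2, so 3+11+2 = 16.
Tuesday + 16 ≡ Thursday — that's 2047's doomsday.
In January the doomsday date is Jan 3 (2047 is not a leap year).
Jan 20 is 17 days after Jan 3; 17 mod 7 = 3, so Thursday + 3 = Sunday.

Sunday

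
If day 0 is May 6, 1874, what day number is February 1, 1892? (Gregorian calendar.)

May 6, 1874 → May 6, 1875: 365 days.
May 6, 1875 → May 6, 1876: 366 days (Feb 29, 1876 is in that span).
May 6, 1876 → May 6, 1877: 365 days.
May 6, 1877 → May 6, 1878: 365 days.
May 6, 1878 → May 6, 1879: 365 days.
May 6, 1879 → May 6, 1880: 366 days (Feb 29, 1880 is in that span).
May 6, 1880 → May 6, 1881: 365 days.
May 6, 1881 → May 6, 1882: 365 days.
May 6, 1882 → May 6, 1883: 365 days.
May 6, 1883 → May 6, 1884: 366 days (Feb 29, 1884 is in that span).
May 6, 1884 → May 6, 1885: 365 days.
May 6, 1885 → May 6, 1886: 365 days.
May 6, 1886 → May 6, 1887: 365 days.
May 6, 1887 → May 6, 1888: 366 days (Feb 29, 1888 is in that span).
May 6, 1888 → May 6, 1889: 365 days.
May 6, 1889 → May 6, 1890: 365 days.
May 6, 1890 → May 6, 1891: 365 days.
May 6, 1891 → Jun 6, 1891: 31 days (May has 31).
Jun 6, 1891 → Jul 6, 1891: 30 days (June has 30).
Jul 6, 1891 → Aug 6, 1891: 31 days (July has 31).
Aug 6, 1891 → Sep 6, 1891: 31 days (August has 31).
Sep 6, 1891 → Oct 6, 1891: 30 days (September has 30).
Oct 6, 1891 → Nov 6, 1891: 31 days (October has 31).
Nov 6, 1891 → Dec 6, 1891: 30 days (November has 30).
Dec 6, 1891 → Jan 6, 1892: 31 days (December has 31).
Jan 6, 1892 → Feb 1, 1892: 26 days.
Total: 6480 days.

6480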